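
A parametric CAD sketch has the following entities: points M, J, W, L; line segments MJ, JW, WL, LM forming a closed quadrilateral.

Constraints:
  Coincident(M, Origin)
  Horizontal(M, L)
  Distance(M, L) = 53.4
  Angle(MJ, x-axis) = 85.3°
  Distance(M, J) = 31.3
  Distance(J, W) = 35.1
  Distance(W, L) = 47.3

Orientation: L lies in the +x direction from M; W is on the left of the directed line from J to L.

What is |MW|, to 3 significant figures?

56.2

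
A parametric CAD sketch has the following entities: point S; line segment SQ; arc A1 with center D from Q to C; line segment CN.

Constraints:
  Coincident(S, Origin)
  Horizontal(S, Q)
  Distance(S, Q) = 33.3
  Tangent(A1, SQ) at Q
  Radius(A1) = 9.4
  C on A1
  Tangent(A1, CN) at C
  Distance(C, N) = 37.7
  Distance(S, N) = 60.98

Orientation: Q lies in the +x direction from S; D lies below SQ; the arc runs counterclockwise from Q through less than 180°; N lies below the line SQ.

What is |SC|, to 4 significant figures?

27.57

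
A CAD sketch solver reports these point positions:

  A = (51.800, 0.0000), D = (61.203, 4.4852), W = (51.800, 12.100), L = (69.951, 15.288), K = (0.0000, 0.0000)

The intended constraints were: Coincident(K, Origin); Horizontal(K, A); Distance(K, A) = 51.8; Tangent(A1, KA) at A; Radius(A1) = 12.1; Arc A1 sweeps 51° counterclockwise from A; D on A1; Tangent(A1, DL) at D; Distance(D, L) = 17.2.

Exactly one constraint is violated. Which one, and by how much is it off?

Distance(D, L) = 17.2 — off by 3.30.

K = (0.00, 0.00) ✓; K.y = 0.00, A.y = 0.00 ✓; |KA| = 51.80 ✓; ∠(WA, AK) = 90.00° ✓; |WA| = 12.10 ✓; bearing(W→D) − bearing(W→A) = 51.00° ✓; |WD| = 12.10 ✓; ∠(WD, DL) = 90.00° ✓; |DL| = 13.90 ✗.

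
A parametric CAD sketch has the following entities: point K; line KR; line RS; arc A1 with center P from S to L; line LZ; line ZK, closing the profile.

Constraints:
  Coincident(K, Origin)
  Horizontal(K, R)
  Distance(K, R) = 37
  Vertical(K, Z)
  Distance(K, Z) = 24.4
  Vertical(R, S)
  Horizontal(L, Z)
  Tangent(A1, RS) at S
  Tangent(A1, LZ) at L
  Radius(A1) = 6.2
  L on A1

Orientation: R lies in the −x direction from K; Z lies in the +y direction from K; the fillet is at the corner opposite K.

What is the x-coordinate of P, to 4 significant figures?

-30.80

K is at the origin; K and R share the same y with |KR| = 37.0 and R on the −x side, so R = (-37.00, 0.000). K and Z share the same x with |KZ| = 24.4 and Z on the +y side, so Z = (0.000, 24.40). The virtual corner opposite K is at (-37.00, 24.40). Since A1 is tangent to RS there, PS ⟂ RS and the tangent condition forces PL to be normal to LZ, with radius 6.2, so the center P sits 6.2 in from both sides at P = (-30.80, 18.20). So P.x = -30.80.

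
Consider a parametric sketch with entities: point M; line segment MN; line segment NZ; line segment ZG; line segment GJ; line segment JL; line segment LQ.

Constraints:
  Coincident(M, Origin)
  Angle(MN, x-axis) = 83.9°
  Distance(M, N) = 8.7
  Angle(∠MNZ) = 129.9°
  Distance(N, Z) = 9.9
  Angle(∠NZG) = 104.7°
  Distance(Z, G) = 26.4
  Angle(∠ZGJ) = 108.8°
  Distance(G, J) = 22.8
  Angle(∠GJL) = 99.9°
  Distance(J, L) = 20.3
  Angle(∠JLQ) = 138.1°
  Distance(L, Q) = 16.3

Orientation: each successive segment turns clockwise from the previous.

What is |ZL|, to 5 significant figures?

35.154

∠ZGJ = 108.8° gives GJ at -112.70° from the x-axis; with |GJ| = 22.8, J = (20.125, -24.369). ∠GJL = 99.9° gives JL at 167.20° from the x-axis; with |JL| = 20.3, L = (0.32949, -19.872). Then |ZL| = |L − Z| = 35.154.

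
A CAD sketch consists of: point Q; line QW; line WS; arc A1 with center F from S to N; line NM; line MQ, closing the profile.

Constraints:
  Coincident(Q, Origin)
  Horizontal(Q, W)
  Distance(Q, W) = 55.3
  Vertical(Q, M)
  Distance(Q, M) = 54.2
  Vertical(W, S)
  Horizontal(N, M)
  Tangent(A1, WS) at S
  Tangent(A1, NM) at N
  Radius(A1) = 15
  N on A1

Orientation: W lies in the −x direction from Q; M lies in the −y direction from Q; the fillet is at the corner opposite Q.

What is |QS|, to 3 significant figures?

67.8

Q is at the origin; QW is horizontal with |QW| = 55.3 and W on the −x side, so W = (-55.3, 0.00). QM is vertical with |QM| = 54.2 and M on the −y side, so M = (0.00, -54.2). The virtual corner opposite Q is at (-55.3, -54.2). Tangency of A1 to WS means the radius FS is perpendicular to WS and tangency of A1 to NM means the radius FN is perpendicular to NM, with radius 15.0, so the center F sits 15.0 in from both sides at F = (-40.3, -39.2). That places the tangent points at S = (-55.3, -39.2) on WS and N = (-40.3, -54.2) on NM. Then |QS| = |S − Q| = 67.8.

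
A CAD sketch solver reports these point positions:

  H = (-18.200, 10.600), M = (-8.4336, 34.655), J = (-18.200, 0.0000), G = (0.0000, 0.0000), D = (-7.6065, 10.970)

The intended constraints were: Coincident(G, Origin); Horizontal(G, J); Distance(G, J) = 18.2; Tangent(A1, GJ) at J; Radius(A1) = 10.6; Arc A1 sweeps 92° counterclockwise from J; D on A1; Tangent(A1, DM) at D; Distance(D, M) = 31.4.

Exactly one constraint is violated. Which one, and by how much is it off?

Distance(D, M) = 31.4 — off by 7.70.

G = (0.00, 0.00) ✓; G.y = 0.00, J.y = 0.00 ✓; |GJ| = 18.20 ✓; ∠(HJ, JG) = 90.00° ✓; |HJ| = 10.60 ✓; bearing(H→D) − bearing(H→J) = 92.00° ✓; |HD| = 10.60 ✓; ∠(HD, DM) = 90.00° ✓; |DM| = 23.70 ✗.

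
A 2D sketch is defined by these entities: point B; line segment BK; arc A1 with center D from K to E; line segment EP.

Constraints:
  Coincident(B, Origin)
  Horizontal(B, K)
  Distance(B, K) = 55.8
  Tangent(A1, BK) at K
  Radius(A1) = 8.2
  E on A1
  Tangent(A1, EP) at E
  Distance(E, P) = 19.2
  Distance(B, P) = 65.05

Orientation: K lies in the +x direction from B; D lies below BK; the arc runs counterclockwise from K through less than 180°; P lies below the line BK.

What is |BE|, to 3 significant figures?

50.2

Checks: |DE| = 8.200 ✓; ∠(DE, EP) = 90.00° ✓; |EP| = 19.20 ✓; |BP| = 65.05 ✓.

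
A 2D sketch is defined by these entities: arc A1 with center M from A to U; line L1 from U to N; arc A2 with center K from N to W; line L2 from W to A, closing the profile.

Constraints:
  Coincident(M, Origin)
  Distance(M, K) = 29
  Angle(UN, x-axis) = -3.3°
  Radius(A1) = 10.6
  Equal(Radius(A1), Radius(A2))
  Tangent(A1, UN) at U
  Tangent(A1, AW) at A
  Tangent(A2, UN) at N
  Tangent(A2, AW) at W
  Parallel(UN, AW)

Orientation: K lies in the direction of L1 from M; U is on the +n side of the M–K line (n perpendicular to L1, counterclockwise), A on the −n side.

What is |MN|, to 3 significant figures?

30.9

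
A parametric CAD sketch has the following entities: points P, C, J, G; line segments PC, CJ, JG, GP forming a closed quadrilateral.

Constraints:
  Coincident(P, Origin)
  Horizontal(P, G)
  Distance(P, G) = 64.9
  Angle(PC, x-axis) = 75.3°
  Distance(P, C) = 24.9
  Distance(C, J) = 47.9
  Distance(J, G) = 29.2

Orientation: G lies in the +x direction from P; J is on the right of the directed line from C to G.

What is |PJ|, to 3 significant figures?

39.9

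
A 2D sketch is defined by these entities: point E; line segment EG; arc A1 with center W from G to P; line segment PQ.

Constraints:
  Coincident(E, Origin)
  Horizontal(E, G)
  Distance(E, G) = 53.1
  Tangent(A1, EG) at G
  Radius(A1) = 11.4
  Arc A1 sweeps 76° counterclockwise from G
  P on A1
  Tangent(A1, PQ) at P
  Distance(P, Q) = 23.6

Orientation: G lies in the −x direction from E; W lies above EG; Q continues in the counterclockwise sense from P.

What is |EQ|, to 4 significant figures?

48.11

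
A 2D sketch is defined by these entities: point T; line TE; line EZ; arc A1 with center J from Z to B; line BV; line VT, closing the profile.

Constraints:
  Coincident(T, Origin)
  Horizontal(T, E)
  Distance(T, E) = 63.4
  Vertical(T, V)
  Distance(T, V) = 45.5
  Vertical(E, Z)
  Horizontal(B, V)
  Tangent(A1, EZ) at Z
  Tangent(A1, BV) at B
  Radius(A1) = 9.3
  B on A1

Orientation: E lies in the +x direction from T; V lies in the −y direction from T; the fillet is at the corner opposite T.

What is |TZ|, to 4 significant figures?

73.01

T is at the origin; T and E share the same y with |TE| = 63.4 and E on the +x side, so E = (63.40, 0.000). T and V share the same x with |TV| = 45.5 and V on the −y side, so V = (0.000, -45.50). The virtual corner opposite T is at (63.40, -45.50). A1 meets EZ tangentially, so JZ is at right angles to EZ and the tangent condition forces JB to be normal to BV, with radius 9.3, so the center J sits 9.3 in from both sides at J = (54.10, -36.20). That places the tangent points at Z = (63.40, -36.20) on EZ and B = (54.10, -45.50) on BV. Then |TZ| = |Z − T| = 73.01.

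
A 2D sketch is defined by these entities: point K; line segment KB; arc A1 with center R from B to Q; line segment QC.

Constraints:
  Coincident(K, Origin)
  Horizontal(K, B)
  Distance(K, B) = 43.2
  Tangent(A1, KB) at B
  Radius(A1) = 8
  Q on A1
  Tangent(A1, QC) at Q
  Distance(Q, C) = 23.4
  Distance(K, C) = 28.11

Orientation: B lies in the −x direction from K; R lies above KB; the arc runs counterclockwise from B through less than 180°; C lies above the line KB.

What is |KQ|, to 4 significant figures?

37.65

Checks: K = (0.00, 0.00) ✓; |RQ| = 8.000 ✓; ∠(RQ, QC) = 90.00° ✓; |QC| = 23.40 ✓; |KC| = 28.11 ✓.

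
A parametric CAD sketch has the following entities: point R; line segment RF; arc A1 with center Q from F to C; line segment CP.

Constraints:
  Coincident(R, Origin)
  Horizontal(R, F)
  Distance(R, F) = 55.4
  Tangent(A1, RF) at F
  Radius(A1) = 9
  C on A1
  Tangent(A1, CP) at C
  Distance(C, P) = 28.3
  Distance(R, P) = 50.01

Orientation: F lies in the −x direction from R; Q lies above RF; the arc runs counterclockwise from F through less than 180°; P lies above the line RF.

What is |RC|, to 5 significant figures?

47.279

R is at the origin; RF is horizontal with |RF| = 55.4 and F on the −x side, so F = (-55.400, 0.0000). A1 meets RF tangentially, so QF is at right angles to RF, so Q = F + (0, 9) = (-55.400, 9.0000). Since QC ⟂ CP (tangency), |QP| = √(9.0² + 28.3²) = 29.697 regardless of where C sits on A1. So P lies on both circle(R, 50.01) and circle(Q, 29.697); the above-RF intersection is P = (-37.707, 32.851). C is the foot of the tangent from P: C = (-46.887, 6.0808).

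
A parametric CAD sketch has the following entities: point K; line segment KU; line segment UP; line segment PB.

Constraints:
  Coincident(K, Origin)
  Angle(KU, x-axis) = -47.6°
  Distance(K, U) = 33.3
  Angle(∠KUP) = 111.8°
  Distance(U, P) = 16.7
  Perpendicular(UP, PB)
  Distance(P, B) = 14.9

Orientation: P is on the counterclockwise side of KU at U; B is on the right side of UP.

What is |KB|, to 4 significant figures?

54.26

∠KUP = 111.8°, so UP runs at -47.6° + (180° − 111.8°) = 20.60° from the x-axis; with |UP| = 16.7, P = U + 16.7·(cos 20.60°, sin 20.60°) = (38.09, -18.71). The perpendicularity gives PB at right angles to UP; with |PB| = 14.9 on the right of UP, B = P + 14.9·(0.3518, -0.9361) = (43.33, -32.66). Then |KB| = |B − K| = 54.26.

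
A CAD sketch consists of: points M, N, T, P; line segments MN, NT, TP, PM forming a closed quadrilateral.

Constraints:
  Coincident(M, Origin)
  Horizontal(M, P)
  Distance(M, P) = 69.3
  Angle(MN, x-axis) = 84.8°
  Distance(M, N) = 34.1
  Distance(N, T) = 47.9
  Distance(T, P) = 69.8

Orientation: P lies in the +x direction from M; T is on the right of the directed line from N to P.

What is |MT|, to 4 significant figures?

13.92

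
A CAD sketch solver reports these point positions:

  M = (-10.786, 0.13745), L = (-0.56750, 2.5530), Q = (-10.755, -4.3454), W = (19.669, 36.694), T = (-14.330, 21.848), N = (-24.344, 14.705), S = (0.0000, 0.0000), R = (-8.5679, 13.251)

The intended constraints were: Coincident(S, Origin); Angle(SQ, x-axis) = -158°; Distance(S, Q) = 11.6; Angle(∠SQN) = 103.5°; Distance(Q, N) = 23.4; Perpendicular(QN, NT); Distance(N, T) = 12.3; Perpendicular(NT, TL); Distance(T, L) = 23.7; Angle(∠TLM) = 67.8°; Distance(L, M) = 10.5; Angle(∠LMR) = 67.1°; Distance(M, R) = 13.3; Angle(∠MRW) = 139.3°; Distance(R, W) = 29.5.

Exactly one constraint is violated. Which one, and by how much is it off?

Distance(R, W) = 29.5 — off by 7.20.

S = (0.00, 0.00) ✓; SQ at -158.0° ✓; |SQ| = 11.60 ✓; ∠SQN = 103.5° ✓; |QN| = 23.40 ✓; ∠(QN, NT) = 90.00° ✓; |NT| = 12.30 ✓; ∠(NT, TL) = 90.00° ✓; |TL| = 23.70 ✓; ∠TLM = 67.80° ✓; |LM| = 10.50 ✓; ∠LMR = 67.10° ✓; |MR| = 13.30 ✓; ∠MRW = 139.3° ✓; |RW| = 36.70 ✗.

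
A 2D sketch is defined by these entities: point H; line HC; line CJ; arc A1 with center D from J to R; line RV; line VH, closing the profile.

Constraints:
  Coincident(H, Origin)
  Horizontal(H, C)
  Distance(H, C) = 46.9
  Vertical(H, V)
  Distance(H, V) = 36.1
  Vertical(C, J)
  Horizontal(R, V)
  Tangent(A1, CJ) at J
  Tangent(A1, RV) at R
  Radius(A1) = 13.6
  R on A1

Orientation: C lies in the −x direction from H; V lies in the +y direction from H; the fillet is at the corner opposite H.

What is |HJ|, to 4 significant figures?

52.02

H is at the origin; H and C share the same y with |HC| = 46.9 and C on the −x side, so C = (-46.90, 0.000). H and V share the same x with |HV| = 36.1 and V on the +y side, so V = (0.000, 36.10). The virtual corner opposite H is at (-46.90, 36.10). Tangency of A1 to CJ means the radius DJ is perpendicular to CJ and the tangent condition forces DR to be normal to RV, with radius 13.6, so the center D sits 13.6 in from both sides at D = (-33.30, 22.50). That places the tangent points at J = (-46.90, 22.50) on CJ and R = (-33.30, 36.10) on RV. Then |HJ| = |J − H| = 52.02.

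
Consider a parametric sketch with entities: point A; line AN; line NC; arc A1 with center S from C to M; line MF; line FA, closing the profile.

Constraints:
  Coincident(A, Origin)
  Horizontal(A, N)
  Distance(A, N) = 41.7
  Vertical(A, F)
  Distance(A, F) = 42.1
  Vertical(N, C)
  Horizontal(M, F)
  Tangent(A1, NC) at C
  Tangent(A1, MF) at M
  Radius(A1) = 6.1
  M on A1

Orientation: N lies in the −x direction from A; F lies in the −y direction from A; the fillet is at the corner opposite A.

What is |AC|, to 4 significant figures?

55.09

A is at the origin; AN is horizontal with |AN| = 41.7 and N on the −x side, so N = (-41.70, 0.000). A and F share the same x with |AF| = 42.1 and F on the −y side, so F = (0.000, -42.10). The virtual corner opposite A is at (-41.70, -42.10). The tangent condition forces SC to be normal to NC and the tangent condition forces SM to be normal to MF, with radius 6.1, so the center S sits 6.1 in from both sides at S = (-35.60, -36.00). That places the tangent points at C = (-41.70, -36.00) on NC and M = (-35.60, -42.10) on MF. Then |AC| = |C − A| = 55.09.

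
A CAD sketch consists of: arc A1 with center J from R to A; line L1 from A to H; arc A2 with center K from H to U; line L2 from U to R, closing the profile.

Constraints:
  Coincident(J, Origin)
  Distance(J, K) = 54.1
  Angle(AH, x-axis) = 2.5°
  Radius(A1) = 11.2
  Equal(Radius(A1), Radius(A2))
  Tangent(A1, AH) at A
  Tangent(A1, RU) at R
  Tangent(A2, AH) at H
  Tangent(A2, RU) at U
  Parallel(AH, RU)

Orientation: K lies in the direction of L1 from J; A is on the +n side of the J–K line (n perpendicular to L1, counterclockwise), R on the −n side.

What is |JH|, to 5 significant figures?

55.247

The slot axis is L1's direction at 2.5°, so u = (cos 2.5°, sin 2.5°) = (0.99905, 0.043619) and n = (−sin 2.5°, cos 2.5°) = (-0.043619, 0.99905). J is at the origin and K lies 54.1 along u from J, so K = 54.1·u = (54.049, 2.3598). Tangency of A1 to both parallel lines with radius 11.2 puts A and R at J ± 11.2·n: A = (-0.48854, 11.189), R = (0.48854, -11.189). Equal radii place H and U the same way about K: H = K + 11.2·n = (53.560, 13.549), U = K − 11.2·n = (54.537, -8.8295). Then |JH| = |H − J| = 55.247.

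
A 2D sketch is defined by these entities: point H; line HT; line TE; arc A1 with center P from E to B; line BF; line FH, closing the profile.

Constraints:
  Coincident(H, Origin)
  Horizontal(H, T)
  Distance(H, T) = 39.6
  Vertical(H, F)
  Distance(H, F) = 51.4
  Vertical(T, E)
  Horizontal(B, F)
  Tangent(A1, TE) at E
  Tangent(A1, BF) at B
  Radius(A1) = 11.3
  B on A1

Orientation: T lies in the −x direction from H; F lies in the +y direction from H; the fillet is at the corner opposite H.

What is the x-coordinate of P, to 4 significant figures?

-28.30

H is at the origin; HT is horizontal with |HT| = 39.6 and T on the −x side, so T = (-39.60, 0.000). H and F share the same x with |HF| = 51.4 and F on the +y side, so F = (0.000, 51.40). The virtual corner opposite H is at (-39.60, 51.40). A1 meets TE tangentially, so PE is at right angles to TE and since A1 is tangent to BF there, PB ⟂ BF, with radius 11.3, so the center P sits 11.3 in from both sides at P = (-28.30, 40.10). So P.x = -28.30.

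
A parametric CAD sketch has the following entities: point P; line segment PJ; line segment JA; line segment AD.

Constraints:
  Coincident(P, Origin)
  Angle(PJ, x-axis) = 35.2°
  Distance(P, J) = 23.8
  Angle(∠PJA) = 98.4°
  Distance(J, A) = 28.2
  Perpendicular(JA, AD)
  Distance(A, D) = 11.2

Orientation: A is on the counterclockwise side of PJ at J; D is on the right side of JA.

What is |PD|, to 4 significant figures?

47.02

∠PJA = 98.4°, so JA runs at 35.2° + (180° − 98.4°) = 116.8° from the x-axis; with |JA| = 28.2, A = J + 28.2·(cos 116.8°, sin 116.8°) = (6.733, 38.89). The perpendicularity gives AD at right angles to JA; with |AD| = 11.2 on the right of JA, D = A + 11.2·(0.8926, 0.4509) = (16.73, 43.94). Then |PD| = |D − P| = 47.02.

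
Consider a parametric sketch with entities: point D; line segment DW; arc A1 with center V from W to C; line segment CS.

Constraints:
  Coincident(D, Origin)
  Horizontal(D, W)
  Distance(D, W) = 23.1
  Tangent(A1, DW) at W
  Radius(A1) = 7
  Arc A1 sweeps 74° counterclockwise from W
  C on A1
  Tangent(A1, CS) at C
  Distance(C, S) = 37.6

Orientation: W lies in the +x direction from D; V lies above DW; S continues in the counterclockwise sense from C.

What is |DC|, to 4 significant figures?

30.26

D is at the origin; DW is horizontal with |DW| = 23.1 and W on the +x side, so W = (23.10, 0.000). A1 meets DW tangentially, so VW is at right angles to DW, so V = W + (0, 7) = (23.10, 7.000). On A1, W sits at bearing -90° from V; a 74° counterclockwise sweep puts C at bearing -16°, so C = V + 7.0·(cos -16°, sin -16°) = (29.83, 5.071). Then |DC| = |C − D| = 30.26.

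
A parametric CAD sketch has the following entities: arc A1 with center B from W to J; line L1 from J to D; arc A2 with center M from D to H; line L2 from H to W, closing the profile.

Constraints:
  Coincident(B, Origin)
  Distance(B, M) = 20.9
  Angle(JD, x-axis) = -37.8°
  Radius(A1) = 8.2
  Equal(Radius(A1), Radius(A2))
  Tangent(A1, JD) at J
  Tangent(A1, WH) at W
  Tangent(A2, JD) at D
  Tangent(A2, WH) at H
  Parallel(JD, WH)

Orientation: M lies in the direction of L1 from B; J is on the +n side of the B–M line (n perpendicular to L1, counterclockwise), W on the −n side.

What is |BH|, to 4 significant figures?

22.45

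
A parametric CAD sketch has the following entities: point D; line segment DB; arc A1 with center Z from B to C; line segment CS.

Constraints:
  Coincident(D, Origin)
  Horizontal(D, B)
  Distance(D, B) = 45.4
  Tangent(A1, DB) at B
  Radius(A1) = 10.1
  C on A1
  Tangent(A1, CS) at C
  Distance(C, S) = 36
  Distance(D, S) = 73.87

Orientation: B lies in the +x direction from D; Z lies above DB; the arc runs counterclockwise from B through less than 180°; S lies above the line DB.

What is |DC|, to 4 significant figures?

56.23

D is at the origin; DB is horizontal with |DB| = 45.4 and B on the +x side, so B = (45.40, 0.000). Since A1 is tangent to DB there, ZB ⟂ DB, so Z = B + (0, 10.1) = (45.40, 10.10). Since ZC ⟂ CS (tangency), |ZS| = √(10.1² + 36.0²) = 37.39 regardless of where C sits on A1. So S lies on both circle(D, 73.87) and circle(Z, 37.39); the above-DB intersection is S = (58.48, 45.13). C is the foot of the tangent from S: C = (55.46, 9.253).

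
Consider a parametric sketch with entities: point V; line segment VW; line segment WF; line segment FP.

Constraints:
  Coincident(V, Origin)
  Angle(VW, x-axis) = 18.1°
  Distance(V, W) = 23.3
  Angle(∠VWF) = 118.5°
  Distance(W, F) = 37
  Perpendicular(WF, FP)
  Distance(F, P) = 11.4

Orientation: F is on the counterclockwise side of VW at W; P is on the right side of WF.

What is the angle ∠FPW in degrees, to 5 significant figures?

72.876°

∠VWF = 118.5°, so WF runs at 18.1° + (180° − 118.5°) = 79.600° from the x-axis; with |WF| = 37.0, F = W + 37.0·(cos 79.600°, sin 79.600°) = (28.826, 43.631). WF ⟂ FP; with |FP| = 11.4 on the right of WF, P = F + 11.4·(0.98357, -0.18052) = (40.039, 41.573). Then cos ∠FPW = PF·PW / (|PF||PW|), giving 72.876°.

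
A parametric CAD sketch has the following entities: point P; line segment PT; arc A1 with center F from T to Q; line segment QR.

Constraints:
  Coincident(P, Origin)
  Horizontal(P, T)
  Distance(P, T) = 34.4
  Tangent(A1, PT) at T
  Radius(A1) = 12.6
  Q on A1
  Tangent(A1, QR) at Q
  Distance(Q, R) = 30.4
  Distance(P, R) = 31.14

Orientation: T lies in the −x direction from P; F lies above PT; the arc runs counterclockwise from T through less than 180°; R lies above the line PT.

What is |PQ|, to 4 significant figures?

24.65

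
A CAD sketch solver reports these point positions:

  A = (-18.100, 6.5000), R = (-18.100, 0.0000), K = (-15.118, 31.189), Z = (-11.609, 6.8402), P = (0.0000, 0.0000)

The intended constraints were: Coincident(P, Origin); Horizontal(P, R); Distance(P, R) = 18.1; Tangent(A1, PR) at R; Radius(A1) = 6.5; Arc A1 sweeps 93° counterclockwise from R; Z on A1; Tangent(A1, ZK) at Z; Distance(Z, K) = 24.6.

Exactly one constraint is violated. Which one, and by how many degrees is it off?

Tangent(A1, ZK) at Z — off by 5.20°.

P = (0.00, 0.00) ✓; P.y = 0.00, R.y = 0.00 ✓; |PR| = 18.10 ✓; ∠(AR, RP) = 90.00° ✓; |AR| = 6.500 ✓; bearing(A→Z) − bearing(A→R) = 93.00° ✓; |AZ| = 6.500 ✓; ∠(AZ, ZK) = 84.80° ✗; |ZK| = 24.60 ✓.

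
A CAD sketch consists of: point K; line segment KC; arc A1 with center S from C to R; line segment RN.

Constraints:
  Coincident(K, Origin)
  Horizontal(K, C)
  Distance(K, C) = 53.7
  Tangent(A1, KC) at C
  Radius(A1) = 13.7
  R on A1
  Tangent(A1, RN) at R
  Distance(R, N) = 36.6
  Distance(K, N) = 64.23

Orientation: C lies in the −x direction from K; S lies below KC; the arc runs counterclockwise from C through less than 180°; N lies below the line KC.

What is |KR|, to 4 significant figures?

67.93

Checks: |SC| = 13.70 ✓; |SR| = 13.70 ✓; ∠(SR, RN) = 90.00° ✓; |RN| = 36.60 ✓; |KN| = 64.23 ✓.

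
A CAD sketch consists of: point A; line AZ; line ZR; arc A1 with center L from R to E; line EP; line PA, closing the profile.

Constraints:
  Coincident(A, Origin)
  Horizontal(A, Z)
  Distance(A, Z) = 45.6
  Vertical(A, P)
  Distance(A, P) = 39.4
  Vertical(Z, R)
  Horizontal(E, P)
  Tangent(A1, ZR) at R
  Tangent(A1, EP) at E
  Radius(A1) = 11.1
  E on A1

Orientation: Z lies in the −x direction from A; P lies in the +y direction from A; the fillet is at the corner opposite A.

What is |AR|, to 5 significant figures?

53.668

The virtual corner opposite A is at (-45.600, 39.400). The tangent condition forces LR to be normal to ZR and tangency of A1 to EP means the radius LE is perpendicular to EP, with radius 11.1, so the center L sits 11.1 in from both sides at L = (-34.500, 28.300). That places the tangent points at R = (-45.600, 28.300) on ZR and E = (-34.500, 39.400) on EP. Then |AR| = |R − A| = 53.668.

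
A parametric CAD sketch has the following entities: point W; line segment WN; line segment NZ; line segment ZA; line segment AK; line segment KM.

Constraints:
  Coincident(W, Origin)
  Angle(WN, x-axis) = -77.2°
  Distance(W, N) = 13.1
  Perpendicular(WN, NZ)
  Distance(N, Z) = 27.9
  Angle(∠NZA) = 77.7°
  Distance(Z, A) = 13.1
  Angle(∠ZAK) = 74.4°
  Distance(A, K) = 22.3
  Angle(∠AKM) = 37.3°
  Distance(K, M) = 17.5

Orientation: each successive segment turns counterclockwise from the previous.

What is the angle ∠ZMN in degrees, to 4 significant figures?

173.4°

W is at the origin; WN runs at -77.2° with length 13.1, so N = (2.902, -12.77). The perpendicularity gives NZ at right angles to WN, so NZ runs at 12.80°; with |NZ| = 27.9, Z = (30.11, -6.593). ∠NZA = 77.7° gives ZA at 115.1° from the x-axis; with |ZA| = 13.1, A = (24.55, 5.270). ∠ZAK = 74.4° gives AK at -139.3° from the x-axis; with |AK| = 22.3, K = (7.646, -9.272). ∠AKM = 37.3° gives KM at 3.400° from the x-axis; with |KM| = 17.5, M = (25.11, -8.234). Then cos ∠ZMN = MZ·MN / (|MZ||MN|), giving 173.4°.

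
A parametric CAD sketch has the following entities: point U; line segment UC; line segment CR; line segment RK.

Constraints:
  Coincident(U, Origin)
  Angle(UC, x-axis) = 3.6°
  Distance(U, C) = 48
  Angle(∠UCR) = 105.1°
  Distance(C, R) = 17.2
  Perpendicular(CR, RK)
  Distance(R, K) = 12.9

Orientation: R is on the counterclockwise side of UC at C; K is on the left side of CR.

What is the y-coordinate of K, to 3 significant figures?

22.4

U is at the origin; UC runs at 3.6° with length 48.0, so C = 48.0·(cos 3.6°, sin 3.6°) = (47.9, 3.01). ∠UCR = 105.1°, so CR runs at 3.6° + (180° − 105.1°) = 78.5° from the x-axis; with |CR| = 17.2, R = C + 17.2·(cos 78.5°, sin 78.5°) = (51.3, 19.9). CR is perpendicular to RK; with |RK| = 12.9 on the left of CR, K = R + 12.9·(-0.980, 0.199) = (38.7, 22.4). So K.y = 22.4.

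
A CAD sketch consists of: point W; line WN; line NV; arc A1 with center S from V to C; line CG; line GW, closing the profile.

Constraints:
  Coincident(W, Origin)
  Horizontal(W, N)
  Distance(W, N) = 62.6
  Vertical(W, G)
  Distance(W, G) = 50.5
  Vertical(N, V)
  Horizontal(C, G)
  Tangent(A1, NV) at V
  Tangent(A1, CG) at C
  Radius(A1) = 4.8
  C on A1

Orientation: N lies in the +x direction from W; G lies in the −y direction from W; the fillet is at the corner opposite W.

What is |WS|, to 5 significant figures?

73.684

W is at the origin; WN is horizontal with |WN| = 62.6 and N on the +x side, so N = (62.600, 0.0000). WG is vertical with |WG| = 50.5 and G on the −y side, so G = (0.0000, -50.500). The virtual corner opposite W is at (62.600, -50.500). A1 meets NV tangentially, so SV is at right angles to NV and tangency of A1 to CG means the radius SC is perpendicular to CG, with radius 4.8, so the center S sits 4.8 in from both sides at S = (57.800, -45.700). Then |WS| = |S − W| = 73.684.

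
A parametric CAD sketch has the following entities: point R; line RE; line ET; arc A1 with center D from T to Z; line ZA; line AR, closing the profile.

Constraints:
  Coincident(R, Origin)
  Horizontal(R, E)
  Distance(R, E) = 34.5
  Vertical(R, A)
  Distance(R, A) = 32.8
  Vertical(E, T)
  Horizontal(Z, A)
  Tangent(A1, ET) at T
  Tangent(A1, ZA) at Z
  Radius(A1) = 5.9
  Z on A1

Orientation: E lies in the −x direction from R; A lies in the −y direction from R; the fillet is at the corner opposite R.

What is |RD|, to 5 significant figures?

39.263

R is at the origin; RE is horizontal with |RE| = 34.5 and E on the −x side, so E = (-34.500, 0.0000). R and A share the same x with |RA| = 32.8 and A on the −y side, so A = (0.0000, -32.800). The virtual corner opposite R is at (-34.500, -32.800). Tangency of A1 to ET means the radius DT is perpendicular to ET and since A1 is tangent to ZA there, DZ ⟂ ZA, with radius 5.9, so the center D sits 5.9 in from both sides at D = (-28.600, -26.900). Then |RD| = |D − R| = 39.263.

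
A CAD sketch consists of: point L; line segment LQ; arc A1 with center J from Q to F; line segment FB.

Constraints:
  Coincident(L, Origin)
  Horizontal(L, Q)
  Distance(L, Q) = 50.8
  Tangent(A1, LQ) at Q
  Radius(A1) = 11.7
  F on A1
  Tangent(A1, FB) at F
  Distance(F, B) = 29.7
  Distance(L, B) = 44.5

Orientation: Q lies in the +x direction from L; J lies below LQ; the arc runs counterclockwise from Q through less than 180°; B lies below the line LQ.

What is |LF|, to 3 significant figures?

40.7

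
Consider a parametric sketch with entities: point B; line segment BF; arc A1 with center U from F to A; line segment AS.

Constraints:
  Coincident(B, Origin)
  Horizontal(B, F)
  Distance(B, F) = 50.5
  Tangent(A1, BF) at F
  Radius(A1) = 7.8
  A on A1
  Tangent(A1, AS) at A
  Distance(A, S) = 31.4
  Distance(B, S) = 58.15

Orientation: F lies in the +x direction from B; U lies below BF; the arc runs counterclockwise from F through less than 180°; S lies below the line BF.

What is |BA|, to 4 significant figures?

43.42

B is at the origin; B and F share the same y with |BF| = 50.5 and F on the +x side, so F = (50.50, 0.000). Tangency of A1 to BF means the radius UF is perpendicular to BF, so U = F + (0, -7.8) = (50.50, -7.800). Since UA ⟂ AS (tangency), |US| = √(7.8² + 31.4²) = 32.35 regardless of where A sits on A1. So S lies on both circle(B, 58.15) and circle(U, 32.35); the below-BF intersection is S = (42.91, -39.25). A is the foot of the tangent from S: A = (42.70, -7.851).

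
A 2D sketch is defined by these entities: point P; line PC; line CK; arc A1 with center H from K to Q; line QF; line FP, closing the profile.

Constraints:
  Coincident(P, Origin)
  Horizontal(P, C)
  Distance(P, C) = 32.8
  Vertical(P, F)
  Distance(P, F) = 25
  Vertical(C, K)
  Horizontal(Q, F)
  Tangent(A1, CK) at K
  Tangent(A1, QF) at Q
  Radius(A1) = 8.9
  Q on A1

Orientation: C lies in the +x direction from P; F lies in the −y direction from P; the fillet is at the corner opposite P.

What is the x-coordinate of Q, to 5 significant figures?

23.900

P is at the origin; P and C share the same y with |PC| = 32.8 and C on the +x side, so C = (32.800, 0.0000). PF is vertical with |PF| = 25.0 and F on the −y side, so F = (0.0000, -25.000). The virtual corner opposite P is at (32.800, -25.000). Tangency of A1 to CK means the radius HK is perpendicular to CK and A1 meets QF tangentially, so HQ is at right angles to QF, with radius 8.9, so the center H sits 8.9 in from both sides at H = (23.900, -16.100). That places the tangent points at K = (32.800, -16.100) on CK and Q = (23.900, -25.000) on QF. So Q.x = 23.900.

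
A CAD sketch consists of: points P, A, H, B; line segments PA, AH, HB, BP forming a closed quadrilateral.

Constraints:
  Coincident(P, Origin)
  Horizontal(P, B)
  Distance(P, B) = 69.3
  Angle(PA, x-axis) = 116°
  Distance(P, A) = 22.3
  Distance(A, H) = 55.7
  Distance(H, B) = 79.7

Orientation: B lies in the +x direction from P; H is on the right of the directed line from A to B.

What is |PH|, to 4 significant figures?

35.21

P is at the origin; PB is horizontal with |PB| = 69.3 and B in +x, so B = (69.3, 0). PA runs at 116.0° with |PA| = 22.3, so A = (-9.776, 20.04). H is determined by |AH| = 55.7 and |HB| = 79.7 together: it lies at the intersection of circle(A, 55.7) and circle(B, 79.7). With |AB| = 81.58, the foot of the radical line on AB is 20.87 from A and the perpendicular offset is √(55.7² − 20.87²) = 51.64. Taking the right-of-AB solution: H = (-2.233, -35.14).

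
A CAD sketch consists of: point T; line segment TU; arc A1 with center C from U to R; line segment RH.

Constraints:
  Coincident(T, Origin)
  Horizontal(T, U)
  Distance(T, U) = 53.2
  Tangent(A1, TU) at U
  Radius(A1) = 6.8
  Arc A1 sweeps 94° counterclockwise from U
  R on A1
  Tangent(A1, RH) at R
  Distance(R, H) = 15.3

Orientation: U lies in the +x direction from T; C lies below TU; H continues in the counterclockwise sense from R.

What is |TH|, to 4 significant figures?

52.56

T is at the origin; T and U share the same y with |TU| = 53.2 and U on the +x side, so U = (53.20, 0.000). A1 meets TU tangentially, so CU is at right angles to TU, so C = U + (0, -6.8) = (53.20, -6.800). On A1, U sits at bearing 90° from C; a 94° counterclockwise sweep puts R at bearing 184°, so R = C + 6.8·(cos 184°, sin 184°) = (46.42, -7.274). Tangency of A1 to RH means the radius CR is perpendicular to RH, so RH runs along (−sin 184°, cos 184°); with |RH| = 15.3, H = (47.48, -22.54). Then |TH| = |H − T| = 52.56.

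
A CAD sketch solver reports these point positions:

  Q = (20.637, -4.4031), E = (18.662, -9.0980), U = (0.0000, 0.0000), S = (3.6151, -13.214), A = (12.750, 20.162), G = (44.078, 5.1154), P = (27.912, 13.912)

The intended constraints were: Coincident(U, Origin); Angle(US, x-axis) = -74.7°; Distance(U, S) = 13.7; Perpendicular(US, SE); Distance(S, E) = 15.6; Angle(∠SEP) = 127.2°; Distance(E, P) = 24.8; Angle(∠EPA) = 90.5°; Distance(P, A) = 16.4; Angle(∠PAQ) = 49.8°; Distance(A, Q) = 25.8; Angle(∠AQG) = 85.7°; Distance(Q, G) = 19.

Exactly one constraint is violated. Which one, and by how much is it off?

Distance(Q, G) = 19 — off by 6.30.

U = (0.00, 0.00) ✓; US at -74.70° ✓; |US| = 13.70 ✓; ∠(US, SE) = 90.00° ✓; |SE| = 15.60 ✓; ∠SEP = 127.2° ✓; |EP| = 24.80 ✓; ∠EPA = 90.50° ✓; |PA| = 16.40 ✓; ∠PAQ = 49.80° ✓; |AQ| = 25.80 ✓; ∠AQG = 85.70° ✓; |QG| = 25.30 ✗.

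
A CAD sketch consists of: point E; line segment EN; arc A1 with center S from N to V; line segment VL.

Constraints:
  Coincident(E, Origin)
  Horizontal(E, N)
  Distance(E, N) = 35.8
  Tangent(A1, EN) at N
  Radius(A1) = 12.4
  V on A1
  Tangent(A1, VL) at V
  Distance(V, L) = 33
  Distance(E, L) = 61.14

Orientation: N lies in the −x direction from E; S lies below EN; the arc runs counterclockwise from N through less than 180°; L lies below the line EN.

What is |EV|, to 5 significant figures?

50.276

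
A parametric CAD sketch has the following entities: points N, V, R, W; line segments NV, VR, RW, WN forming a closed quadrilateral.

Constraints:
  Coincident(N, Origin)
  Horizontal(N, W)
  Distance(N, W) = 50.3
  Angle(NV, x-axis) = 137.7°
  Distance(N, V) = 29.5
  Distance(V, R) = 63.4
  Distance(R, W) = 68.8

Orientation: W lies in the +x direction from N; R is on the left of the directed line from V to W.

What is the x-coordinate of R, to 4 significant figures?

24.07

Checks: |VR| = 63.40 ✓; |RW| = 68.80 ✓.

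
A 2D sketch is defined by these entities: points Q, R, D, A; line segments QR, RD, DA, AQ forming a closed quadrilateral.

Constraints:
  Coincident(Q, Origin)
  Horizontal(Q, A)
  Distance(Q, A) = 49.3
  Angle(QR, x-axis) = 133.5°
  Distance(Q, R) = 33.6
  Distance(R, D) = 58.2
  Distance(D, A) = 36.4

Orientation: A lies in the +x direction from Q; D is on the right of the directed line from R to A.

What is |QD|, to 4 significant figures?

24.60

Q is at the origin; QA is horizontal with |QA| = 49.3 and A in +x, so A = (49.3, 0). QR runs at 133.5° with |QR| = 33.6, so R = (-23.13, 24.37). D is determined by |RD| = 58.2 and |DA| = 36.4 together: it lies at the intersection of circle(R, 58.2) and circle(A, 36.4). With |RA| = 76.42, the foot of the radical line on RA is 51.70 from R and the perpendicular offset is √(58.2² − 51.70²) = 26.72. Taking the right-of-RA solution: D = (17.35, -17.44).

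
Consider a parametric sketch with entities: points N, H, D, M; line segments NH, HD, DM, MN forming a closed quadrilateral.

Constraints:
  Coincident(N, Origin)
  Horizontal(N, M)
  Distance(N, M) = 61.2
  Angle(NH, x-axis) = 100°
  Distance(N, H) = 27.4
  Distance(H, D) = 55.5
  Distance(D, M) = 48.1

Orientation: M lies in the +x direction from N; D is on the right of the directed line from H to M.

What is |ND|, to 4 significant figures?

29.98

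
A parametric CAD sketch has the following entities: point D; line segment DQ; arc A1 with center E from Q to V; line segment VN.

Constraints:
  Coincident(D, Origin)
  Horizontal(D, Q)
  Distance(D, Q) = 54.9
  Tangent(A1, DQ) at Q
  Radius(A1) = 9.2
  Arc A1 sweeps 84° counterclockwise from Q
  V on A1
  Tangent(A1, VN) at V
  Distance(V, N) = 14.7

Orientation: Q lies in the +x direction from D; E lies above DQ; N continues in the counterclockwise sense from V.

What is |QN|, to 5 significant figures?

25.232

D is at the origin; DQ is horizontal with |DQ| = 54.9 and Q on the +x side, so Q = (54.900, 0.0000). Since A1 is tangent to DQ there, EQ ⟂ DQ, so E = Q + (0, 9.2) = (54.900, 9.2000). On A1, Q sits at bearing -90° from E; an 84° counterclockwise sweep puts V at bearing -6°, so V = E + 9.2·(cos -6°, sin -6°) = (64.050, 8.2383). Tangency of A1 to VN means the radius EV is perpendicular to VN, so VN runs along (−sin -6°, cos -6°); with |VN| = 14.7, N = (65.586, 22.858). Then |QN| = |N − Q| = 25.232.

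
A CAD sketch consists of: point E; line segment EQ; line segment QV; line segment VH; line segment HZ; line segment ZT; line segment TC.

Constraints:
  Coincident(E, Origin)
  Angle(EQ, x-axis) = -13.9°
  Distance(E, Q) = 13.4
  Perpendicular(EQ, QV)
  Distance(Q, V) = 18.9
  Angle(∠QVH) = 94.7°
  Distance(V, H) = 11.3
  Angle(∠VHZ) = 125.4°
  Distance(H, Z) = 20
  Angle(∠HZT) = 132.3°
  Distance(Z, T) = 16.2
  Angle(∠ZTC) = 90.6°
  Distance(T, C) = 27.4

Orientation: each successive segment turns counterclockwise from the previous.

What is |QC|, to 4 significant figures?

9.699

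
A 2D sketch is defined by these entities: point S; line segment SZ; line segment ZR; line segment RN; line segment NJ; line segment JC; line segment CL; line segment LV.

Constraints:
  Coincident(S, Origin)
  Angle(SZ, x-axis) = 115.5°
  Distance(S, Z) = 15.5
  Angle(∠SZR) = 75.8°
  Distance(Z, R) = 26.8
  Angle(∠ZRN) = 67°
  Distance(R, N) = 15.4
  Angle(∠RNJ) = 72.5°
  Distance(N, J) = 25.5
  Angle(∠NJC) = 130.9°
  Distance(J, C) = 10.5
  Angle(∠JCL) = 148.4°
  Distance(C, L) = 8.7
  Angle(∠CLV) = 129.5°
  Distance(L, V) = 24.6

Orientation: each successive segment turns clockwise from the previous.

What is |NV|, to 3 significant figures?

39.2

S is at the origin; SZ runs at 115.5° with length 15.5, so Z = (-6.67, 14.0). ∠SZR = 75.8° gives ZR at 11.3° from the x-axis; with |ZR| = 26.8, R = (19.6, 19.2). ∠ZRN = 67.0° gives RN at -102° from the x-axis; with |RN| = 15.4, N = (16.5, 4.16). ∠RNJ = 72.5° gives NJ at 151° from the x-axis; with |NJ| = 25.5, J = (-5.77, 16.6). ∠NJC = 130.9° gives JC at 102° from the x-axis; with |JC| = 10.5, C = (-7.90, 26.9). ∠JCL = 148.4° gives CL at 70.1° from the x-axis; with |CL| = 8.7, L = (-4.94, 35.1). ∠CLV = 129.5° gives LV at 19.6° from the x-axis; with |LV| = 24.6, V = (18.2, 43.3). Then |NV| = |V − N| = 39.2.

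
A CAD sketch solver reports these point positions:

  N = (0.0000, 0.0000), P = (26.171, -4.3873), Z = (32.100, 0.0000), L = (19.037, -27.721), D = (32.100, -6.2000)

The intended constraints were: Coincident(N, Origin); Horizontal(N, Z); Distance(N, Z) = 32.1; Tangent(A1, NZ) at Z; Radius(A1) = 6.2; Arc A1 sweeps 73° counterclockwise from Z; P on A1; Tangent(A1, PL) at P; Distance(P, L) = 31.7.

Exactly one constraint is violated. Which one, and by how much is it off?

Distance(P, L) = 31.7 — off by 7.30.

N = (0.00, 0.00) ✓; N.y = 0.00, Z.y = 0.00 ✓; |NZ| = 32.10 ✓; ∠(DZ, ZN) = 90.00° ✓; |DZ| = 6.200 ✓; bearing(D→P) − bearing(D→Z) = 73.00° ✓; |DP| = 6.200 ✓; ∠(DP, PL) = 90.00° ✓; |PL| = 24.40 ✗.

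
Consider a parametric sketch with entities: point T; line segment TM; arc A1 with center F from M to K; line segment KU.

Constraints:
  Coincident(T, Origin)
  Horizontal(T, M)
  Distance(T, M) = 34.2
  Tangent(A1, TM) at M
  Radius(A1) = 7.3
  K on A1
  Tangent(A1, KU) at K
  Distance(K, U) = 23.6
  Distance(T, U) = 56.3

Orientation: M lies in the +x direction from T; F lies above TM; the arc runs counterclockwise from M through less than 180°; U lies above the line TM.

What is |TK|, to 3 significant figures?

41.3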